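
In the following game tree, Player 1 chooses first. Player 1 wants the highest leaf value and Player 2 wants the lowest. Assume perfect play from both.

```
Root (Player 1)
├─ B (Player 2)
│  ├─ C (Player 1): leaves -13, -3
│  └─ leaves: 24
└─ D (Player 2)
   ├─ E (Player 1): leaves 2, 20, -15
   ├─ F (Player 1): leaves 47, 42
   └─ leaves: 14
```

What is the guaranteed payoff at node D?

E: max(2, 20, -15) = 20
F: max(47, 42) = 47
D: min(20, 47, 14) = 14

14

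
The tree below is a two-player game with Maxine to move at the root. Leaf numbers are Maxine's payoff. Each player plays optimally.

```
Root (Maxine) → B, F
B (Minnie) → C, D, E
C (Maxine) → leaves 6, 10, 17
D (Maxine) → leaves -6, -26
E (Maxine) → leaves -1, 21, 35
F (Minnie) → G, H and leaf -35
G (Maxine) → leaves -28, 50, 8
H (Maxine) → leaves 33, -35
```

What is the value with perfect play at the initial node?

C (Maxine): max(6, 10, 17) = 17
D (Maxine): max(-6, -26) = -6
E (Maxine): max(-1, 21, 35) = 35
B (Minnie): min(17, -6, 35) = -6
G (Maxine): max(-28, 50, 8) = 50
H (Maxine): max(33, -35) = 33
F (Minnie): min(50, 33, -35) = -35
Root (Maxine): max(-6, -35) = -6

-6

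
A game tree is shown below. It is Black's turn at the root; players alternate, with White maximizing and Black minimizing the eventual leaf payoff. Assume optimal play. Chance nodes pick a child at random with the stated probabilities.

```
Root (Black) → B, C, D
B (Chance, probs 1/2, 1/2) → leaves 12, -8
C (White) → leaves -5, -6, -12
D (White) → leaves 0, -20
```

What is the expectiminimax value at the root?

B (Chance): 1/2·12 + 1/2·-8 = 2
C (White): max(-5, -6, -12) = -5
D (White): max(0, -20) = 0
Root (Black): min(2, -5, 0) = -5

-5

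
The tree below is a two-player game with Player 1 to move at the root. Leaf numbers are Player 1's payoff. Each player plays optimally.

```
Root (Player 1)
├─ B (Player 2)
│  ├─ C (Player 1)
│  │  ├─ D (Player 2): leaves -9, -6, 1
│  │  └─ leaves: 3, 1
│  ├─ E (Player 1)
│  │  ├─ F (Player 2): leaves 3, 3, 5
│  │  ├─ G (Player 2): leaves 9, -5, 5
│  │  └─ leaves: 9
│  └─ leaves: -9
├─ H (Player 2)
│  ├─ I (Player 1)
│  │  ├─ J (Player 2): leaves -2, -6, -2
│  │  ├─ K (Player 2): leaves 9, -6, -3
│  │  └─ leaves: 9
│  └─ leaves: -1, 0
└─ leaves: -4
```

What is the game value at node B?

D: min(-9, -6, 1) = -9
C: max(-9, 3, 1) = 3
F: min(3, 3, 5) = 3
G: min(9, -5, 5) = -5
E: max(3, -5, 9) = 9
B: min(3, 9, -9) = -9

-9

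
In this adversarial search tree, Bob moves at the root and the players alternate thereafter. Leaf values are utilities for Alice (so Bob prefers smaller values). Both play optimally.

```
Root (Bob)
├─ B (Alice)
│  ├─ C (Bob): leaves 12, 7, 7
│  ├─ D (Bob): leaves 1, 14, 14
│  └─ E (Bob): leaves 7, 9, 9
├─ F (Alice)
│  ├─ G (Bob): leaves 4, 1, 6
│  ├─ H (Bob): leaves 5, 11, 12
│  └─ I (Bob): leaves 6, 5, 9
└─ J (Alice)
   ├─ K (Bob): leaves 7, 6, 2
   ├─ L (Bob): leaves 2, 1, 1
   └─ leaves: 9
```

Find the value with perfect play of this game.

C (Bob): min(12, 7, 7) = 7
D (Bob): min(1, 14, 14) = 1
E (Bob): min(7, 9, 9) = 7
B (Alice): max(7, 1, 7) = 7
G (Bob): min(4, 1, 6) = 1
H (Bob): min(5, 11, 12) = 5
I (Bob): min(6, 5, 9) = 5
F (Alice): max(1, 5, 5) = 5
K (Bob): min(7, 6, 2) = 2
L (Bob): min(2, 1, 1) = 1
J (Alice): max(2, 1, 9) = 9
Root (Bob): min(7, 5, 9) = 5

5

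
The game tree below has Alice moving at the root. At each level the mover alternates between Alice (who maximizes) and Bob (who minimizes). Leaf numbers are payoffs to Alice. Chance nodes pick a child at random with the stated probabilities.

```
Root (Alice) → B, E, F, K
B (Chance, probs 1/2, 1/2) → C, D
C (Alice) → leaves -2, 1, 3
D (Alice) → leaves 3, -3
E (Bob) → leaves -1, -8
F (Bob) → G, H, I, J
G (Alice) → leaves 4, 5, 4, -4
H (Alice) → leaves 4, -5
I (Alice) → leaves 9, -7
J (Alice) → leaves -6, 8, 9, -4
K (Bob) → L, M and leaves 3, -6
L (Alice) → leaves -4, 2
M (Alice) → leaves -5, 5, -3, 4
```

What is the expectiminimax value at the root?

C (Alice): max(-2, 1, 3) = 3
D (Alice): max(3, -3) = 3
B (Chance): 1/2·3 + 1/2·3 = 3
E (Bob): min(-1, -8) = -8
G (Alice): max(4, 5, 4, -4) = 5
H (Alice): max(4, -5) = 4
I (Alice): max(9, -7) = 9
J (Alice): max(-6, 8, 9, -4) = 9
F (Bob): min(5, 4, 9, 9) = 4
L (Alice): max(-4, 2) = 2
M (Alice): max(-5, 5, -3, 4) = 5
K (Bob): min(2, 5, 3, -6) = -6
Root (Alice): max(3, -8, 4, -6) = 4

4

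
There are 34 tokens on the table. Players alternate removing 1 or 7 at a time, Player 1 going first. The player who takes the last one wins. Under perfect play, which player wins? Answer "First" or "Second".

W/L table (W = player to move can force a win):
i:   0  1  2  3  4  5  6  7  8  9 10 11 12 13 14 15 16 17 18 19 20 21 22 23 24 25 26 27 28 29 30 31 32 33 34
     L  W  L  W  L  W  L  W  L  W  L  W  L  W  L  W  L  W  L  W  L  W  L  W  L  W  L  W  L  W  L  W  L  W  L
Position 34 is L, so the second player wins.

Second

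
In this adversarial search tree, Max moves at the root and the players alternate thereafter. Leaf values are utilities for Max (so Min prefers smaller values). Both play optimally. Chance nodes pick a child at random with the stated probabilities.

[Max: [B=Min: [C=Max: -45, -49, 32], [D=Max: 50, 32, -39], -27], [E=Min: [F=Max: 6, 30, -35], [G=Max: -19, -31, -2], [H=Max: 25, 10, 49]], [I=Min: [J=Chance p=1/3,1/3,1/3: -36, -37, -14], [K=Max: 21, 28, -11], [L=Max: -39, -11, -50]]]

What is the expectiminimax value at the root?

-2

C (Max): max(-45, -49, 32) = 32
D (Max): max(50, 32, -39) = 50
B (Min): min(32, 50, -27) = -27
F (Max): max(6, 30, -35) = 30
G (Max): max(-19, -31, -2) = -2
H (Max): max(25, 10, 49) = 49
E (Min): min(30, -2, 49) = -2
J (Chance): 1/3·-36 + 1/3·-37 + 1/3·-14 = -29
K (Max): max(21, 28, -11) = 28
L (Max): max(-39, -11, -50) = -11
I (Min): min(-29, 28, -11) = -29
Root (Max): max(-27, -2, -29) = -2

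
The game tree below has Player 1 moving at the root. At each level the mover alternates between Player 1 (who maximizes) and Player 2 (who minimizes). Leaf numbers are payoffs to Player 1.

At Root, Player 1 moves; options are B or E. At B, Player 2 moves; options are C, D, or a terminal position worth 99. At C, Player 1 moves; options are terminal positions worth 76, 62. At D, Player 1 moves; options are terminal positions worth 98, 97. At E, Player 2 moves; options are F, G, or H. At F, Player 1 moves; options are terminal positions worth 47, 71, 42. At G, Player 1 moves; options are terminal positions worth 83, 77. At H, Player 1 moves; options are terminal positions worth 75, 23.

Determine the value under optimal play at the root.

C (Player 1): max(76, 62) = 76
D (Player 1): max(98, 97) = 98
B (Player 2): min(76, 98, 99) = 76
F (Player 1): max(47, 71, 42) = 71
G (Player 1): max(83, 77) = 83
H (Player 1): max(75, 23) = 75
E (Player 2): min(71, 83, 75) = 71
Root (Player 1): max(76, 71) = 76

76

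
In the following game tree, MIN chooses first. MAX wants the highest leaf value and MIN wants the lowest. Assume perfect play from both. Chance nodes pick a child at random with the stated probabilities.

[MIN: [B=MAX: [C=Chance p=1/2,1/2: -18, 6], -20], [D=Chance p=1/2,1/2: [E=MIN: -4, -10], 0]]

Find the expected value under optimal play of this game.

-6

C (Chance): 1/2·-18 + 1/2·6 = -6
B (MAX): max(-6, -20) = -6
E (MIN): min(-4, -10) = -10
D (Chance): 1/2·-10 + 1/2·0 = -5
Root (MIN): min(-6, -5) = -6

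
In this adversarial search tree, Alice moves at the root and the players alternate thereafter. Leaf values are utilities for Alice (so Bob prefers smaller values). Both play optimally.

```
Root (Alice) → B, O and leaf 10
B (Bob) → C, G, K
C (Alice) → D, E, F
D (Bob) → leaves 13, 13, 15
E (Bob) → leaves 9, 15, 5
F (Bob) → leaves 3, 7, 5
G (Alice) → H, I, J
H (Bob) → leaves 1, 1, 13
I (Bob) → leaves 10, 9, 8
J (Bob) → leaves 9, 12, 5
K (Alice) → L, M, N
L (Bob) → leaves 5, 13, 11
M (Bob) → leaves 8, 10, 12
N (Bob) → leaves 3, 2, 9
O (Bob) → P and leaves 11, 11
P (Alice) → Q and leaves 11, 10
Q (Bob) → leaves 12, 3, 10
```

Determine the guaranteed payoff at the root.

D (Bob): min(13, 13, 15) = 13
E (Bob): min(9, 15, 5) = 5
F (Bob): min(3, 7, 5) = 3
C (Alice): max(13, 5, 3) = 13
H (Bob): min(1, 1, 13) = 1
I (Bob): min(10, 9, 8) = 8
J (Bob): min(9, 12, 5) = 5
G (Alice): max(1, 8, 5) = 8
L (Bob): min(5, 13, 11) = 5
M (Bob): min(8, 10, 12) = 8
N (Bob): min(3, 2, 9) = 2
K (Alice): max(5, 8, 2) = 8
B (Bob): min(13, 8, 8) = 8
Q (Bob): min(12, 3, 10) = 3
P (Alice): max(3, 11, 10) = 11
O (Bob): min(11, 11, 11) = 11
Root (Alice): max(8, 11, 10) = 11

11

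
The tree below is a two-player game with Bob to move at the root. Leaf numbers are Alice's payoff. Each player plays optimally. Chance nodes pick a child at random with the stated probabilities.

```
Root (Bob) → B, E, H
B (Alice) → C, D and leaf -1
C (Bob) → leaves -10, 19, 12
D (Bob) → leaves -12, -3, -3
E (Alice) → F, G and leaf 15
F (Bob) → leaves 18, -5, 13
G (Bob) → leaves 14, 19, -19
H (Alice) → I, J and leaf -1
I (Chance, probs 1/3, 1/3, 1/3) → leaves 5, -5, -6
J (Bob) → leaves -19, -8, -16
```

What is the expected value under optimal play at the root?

C (Bob): min(-10, 19, 12) = -10
D (Bob): min(-12, -3, -3) = -12
B (Alice): max(-10, -12, -1) = -1
F (Bob): min(18, -5, 13) = -5
G (Bob): min(14, 19, -19) = -19
E (Alice): max(-5, -19, 15) = 15
I (Chance): 1/3·5 + 1/3·-5 + 1/3·-6 = -2
J (Bob): min(-19, -8, -16) = -19
H (Alice): max(-2, -19, -1) = -1
Root (Bob): min(-1, 15, -1) = -1

-1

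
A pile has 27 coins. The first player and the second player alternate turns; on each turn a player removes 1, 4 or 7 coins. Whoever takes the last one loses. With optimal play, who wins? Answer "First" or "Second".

Mark each pile size as W (mover wins) or L (mover loses):
i:   0  1  2  3  4  5  6  7  8  9 10 11 12 13 14 15 16 17 18 19 20 21 22 23 24 25 26 27
     W  L  W  L  W  W  L  W  W  L  W  L  W  W  L  W  W  L  W  L  W  W  L  W  W  L  W  L
Position 27 is L, so the second player wins.

Second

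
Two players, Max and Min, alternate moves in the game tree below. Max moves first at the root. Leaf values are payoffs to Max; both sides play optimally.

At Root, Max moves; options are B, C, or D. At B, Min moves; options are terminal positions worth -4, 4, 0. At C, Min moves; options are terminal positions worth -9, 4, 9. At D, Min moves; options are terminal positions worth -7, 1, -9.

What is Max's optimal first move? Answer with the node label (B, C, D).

B (Min): min(-4, 4, 0) = -4
C (Min): min(-9, 4, 9) = -9
D (Min): min(-7, 1, -9) = -9
Root (Max): max(-4, -9, -9) = -4
Max picks the child with the highest value: B (value -4).

B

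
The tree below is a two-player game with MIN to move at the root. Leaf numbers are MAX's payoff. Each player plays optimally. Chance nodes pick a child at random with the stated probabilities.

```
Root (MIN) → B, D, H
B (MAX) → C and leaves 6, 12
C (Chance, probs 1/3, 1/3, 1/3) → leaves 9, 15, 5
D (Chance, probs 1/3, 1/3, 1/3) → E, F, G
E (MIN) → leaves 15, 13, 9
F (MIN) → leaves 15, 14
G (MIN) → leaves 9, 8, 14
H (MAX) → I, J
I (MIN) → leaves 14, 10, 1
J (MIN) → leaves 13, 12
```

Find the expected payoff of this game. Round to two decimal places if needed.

C (Chance): 1/3·9 + 1/3·15 + 1/3·5 = 9.67
B (MAX): max(9.67, 6, 12) = 12
E (MIN): min(15, 13, 9) = 9
F (MIN): min(15, 14) = 14
G (MIN): min(9, 8, 14) = 8
D (Chance): 1/3·9 + 1/3·14 + 1/3·8 = 10.33
I (MIN): min(14, 10, 1) = 1
J (MIN): min(13, 12) = 12
H (MAX): max(1, 12) = 12
Root (MIN): min(12, 10.33, 12) = 10.33

10.33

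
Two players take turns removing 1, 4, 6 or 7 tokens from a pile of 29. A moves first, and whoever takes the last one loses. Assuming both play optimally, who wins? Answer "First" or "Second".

Mark each pile size as W (mover wins) or L (mover loses):
i:   0  1  2  3  4  5  6  7  8  9 10 11 12 13 14 15 16 17 18 19 20 21 22 23 24 25 26 27 28 29
     W  L  W  L  W  W  L  W  W  W  W  L  W  W  L  W  L  W  W  L  W  W  W  W  L  W  W  L  W  L
Position 29 is L, so the second player wins.

Second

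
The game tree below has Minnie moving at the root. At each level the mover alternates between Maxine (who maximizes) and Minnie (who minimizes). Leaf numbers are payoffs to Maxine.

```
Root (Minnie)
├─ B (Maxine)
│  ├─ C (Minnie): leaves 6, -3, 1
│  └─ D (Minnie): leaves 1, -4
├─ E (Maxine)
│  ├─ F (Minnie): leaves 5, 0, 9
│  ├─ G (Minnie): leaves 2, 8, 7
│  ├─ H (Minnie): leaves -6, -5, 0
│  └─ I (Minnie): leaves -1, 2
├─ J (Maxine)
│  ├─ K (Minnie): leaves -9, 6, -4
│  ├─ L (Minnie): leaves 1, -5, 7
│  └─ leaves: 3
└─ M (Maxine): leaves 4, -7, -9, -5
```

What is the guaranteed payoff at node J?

K: min(-9, 6, -4) = -9
L: min(1, -5, 7) = -5
J: max(-9, -5, 3) = 3

3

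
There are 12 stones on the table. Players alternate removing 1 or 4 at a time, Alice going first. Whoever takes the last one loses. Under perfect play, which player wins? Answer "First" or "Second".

Positions where the player to move wins (W) vs loses (L):
i:   0  1  2  3  4  5  6  7  8  9 10 11 12
     W  L  W  L  W  W  L  W  L  W  W  L  W
Position 12 is W, so the first player wins.

First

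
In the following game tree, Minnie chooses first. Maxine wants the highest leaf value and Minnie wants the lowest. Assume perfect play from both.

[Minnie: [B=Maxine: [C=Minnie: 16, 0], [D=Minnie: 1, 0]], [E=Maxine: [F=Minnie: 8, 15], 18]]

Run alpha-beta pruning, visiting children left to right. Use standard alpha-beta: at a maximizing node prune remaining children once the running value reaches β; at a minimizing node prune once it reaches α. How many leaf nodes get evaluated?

C [α=-∞,β=+∞]: v=0
D [α=0,β=+∞]: v=0
B [α=-∞,β=+∞]: v=0
F [α=-∞,β=0]: v=8
E [α=-∞,β=0]: v=8 after child 1 ≥ β → β-cutoff, skip 1
Root [α=-∞,β=+∞]: v=0
Leaves evaluated: 6 of 7.

6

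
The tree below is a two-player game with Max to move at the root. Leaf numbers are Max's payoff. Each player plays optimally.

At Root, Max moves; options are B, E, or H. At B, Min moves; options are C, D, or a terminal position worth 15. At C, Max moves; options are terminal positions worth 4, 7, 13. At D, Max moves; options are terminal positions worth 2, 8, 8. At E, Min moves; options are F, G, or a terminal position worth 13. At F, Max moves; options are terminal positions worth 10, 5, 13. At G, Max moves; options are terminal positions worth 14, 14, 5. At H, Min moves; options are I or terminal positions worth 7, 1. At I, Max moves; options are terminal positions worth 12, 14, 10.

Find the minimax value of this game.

C (Max): max(4, 7, 13) = 13
D (Max): max(2, 8, 8) = 8
B (Min): min(13, 8, 15) = 8
F (Max): max(10, 5, 13) = 13
G (Max): max(14, 14, 5) = 14
E (Min): min(13, 14, 13) = 13
I (Max): max(12, 14, 10) = 14
H (Min): min(14, 7, 1) = 1
Root (Max): max(8, 13, 1) = 13

13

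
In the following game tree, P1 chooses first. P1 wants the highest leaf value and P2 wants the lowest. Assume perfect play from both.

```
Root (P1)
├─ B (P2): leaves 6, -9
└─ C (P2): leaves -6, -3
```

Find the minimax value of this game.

-6

B (P2): min(6, -9) = -9
C (P2): min(-6, -3) = -6
Root (P1): max(-9, -6) = -6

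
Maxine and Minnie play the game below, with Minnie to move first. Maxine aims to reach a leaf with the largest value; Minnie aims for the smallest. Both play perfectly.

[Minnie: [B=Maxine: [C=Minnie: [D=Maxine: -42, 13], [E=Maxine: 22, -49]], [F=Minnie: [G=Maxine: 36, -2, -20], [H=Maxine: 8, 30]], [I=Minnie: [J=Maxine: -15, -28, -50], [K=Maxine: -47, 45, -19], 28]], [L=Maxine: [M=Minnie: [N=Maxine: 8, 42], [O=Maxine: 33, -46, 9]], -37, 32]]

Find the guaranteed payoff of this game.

30

D (Maxine): max(-42, 13) = 13
E (Maxine): max(22, -49) = 22
C (Minnie): min(13, 22) = 13
G (Maxine): max(36, -2, -20) = 36
H (Maxine): max(8, 30) = 30
F (Minnie): min(36, 30) = 30
J (Maxine): max(-15, -28, -50) = -15
K (Maxine): max(-47, 45, -19) = 45
I (Minnie): min(-15, 45, 28) = -15
B (Maxine): max(13, 30, -15) = 30
N (Maxine): max(8, 42) = 42
O (Maxine): max(33, -46, 9) = 33
M (Minnie): min(42, 33) = 33
L (Maxine): max(33, -37, 32) = 33
Root (Minnie): min(30, 33) = 30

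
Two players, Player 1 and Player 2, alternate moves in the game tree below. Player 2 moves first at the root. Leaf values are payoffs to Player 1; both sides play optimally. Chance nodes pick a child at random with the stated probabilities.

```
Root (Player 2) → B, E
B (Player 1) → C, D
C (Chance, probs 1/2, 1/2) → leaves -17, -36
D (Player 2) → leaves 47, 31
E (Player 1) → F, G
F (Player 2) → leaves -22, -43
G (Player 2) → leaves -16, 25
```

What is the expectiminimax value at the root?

-16

C (Chance): 1/2·-17 + 1/2·-36 = -26.5
D (Player 2): min(47, 31) = 31
B (Player 1): max(-26.5, 31) = 31
F (Player 2): min(-22, -43) = -43
G (Player 2): min(-16, 25) = -16
E (Player 1): max(-43, -16) = -16
Root (Player 2): min(31, -16) = -16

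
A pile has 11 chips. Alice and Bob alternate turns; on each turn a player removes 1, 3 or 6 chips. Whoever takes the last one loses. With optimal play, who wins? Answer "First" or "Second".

First

Compute winning (W) and losing (L) positions by backward induction:
i:   0  1  2  3  4  5  6  7  8  9 10 11
     W  L  W  L  W  L  W  W  W  W  L  W
Position 11 is W, so the first player wins.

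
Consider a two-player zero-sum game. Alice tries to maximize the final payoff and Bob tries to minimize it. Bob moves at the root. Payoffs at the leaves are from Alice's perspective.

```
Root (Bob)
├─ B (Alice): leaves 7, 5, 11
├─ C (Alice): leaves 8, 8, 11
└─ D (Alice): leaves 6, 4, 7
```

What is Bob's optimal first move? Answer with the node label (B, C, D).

B (Alice): max(7, 5, 11) = 11
C (Alice): max(8, 8, 11) = 11
D (Alice): max(6, 4, 7) = 7
Root (Bob): min(11, 11, 7) = 7
Bob picks the child with the lowest value: D (value 7).

D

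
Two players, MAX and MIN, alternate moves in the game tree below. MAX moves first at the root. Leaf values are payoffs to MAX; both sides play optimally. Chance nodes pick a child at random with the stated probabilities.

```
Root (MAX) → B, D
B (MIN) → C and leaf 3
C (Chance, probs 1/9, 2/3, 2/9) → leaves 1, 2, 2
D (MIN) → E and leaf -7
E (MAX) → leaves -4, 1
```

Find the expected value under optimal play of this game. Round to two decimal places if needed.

C (Chance): 1/9·1 + 2/3·2 + 2/9·2 = 1.89
B (MIN): min(1.89, 3) = 1.89
E (MAX): max(-4, 1) = 1
D (MIN): min(1, -7) = -7
Root (MAX): max(1.89, -7) = 1.89

1.89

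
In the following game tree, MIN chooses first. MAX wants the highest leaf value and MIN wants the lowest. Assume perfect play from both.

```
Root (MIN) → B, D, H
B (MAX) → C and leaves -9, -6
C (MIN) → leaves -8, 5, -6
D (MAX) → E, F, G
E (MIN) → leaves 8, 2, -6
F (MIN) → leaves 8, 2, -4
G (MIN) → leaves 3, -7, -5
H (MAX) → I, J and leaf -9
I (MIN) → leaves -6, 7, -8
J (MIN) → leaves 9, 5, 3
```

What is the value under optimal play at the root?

C (MIN): min(-8, 5, -6) = -8
B (MAX): max(-8, -9, -6) = -6
E (MIN): min(8, 2, -6) = -6
F (MIN): min(8, 2, -4) = -4
G (MIN): min(3, -7, -5) = -7
D (MAX): max(-6, -4, -7) = -4
I (MIN): min(-6, 7, -8) = -8
J (MIN): min(9, 5, 3) = 3
H (MAX): max(-8, 3, -9) = 3
Root (MIN): min(-6, -4, 3) = -6

-6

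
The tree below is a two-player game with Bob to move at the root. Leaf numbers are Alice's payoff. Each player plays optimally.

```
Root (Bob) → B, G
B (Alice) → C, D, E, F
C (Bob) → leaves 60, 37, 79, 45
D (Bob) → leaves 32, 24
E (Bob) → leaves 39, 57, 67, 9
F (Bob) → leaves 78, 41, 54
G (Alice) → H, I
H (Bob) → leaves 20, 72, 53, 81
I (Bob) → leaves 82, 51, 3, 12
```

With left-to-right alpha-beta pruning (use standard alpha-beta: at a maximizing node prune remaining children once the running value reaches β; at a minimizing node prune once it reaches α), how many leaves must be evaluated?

19

C [α=-∞,β=+∞]: v=37
D [α=37,β=+∞]: v=32 after child 1 ≤ α → α-cutoff, skip 1
E [α=37,β=+∞]: v=9
F [α=37,β=+∞]: v=41
B [α=-∞,β=+∞]: v=41
H [α=-∞,β=41]: v=20
I [α=20,β=41]: v=3 after child 3 ≤ α → α-cutoff, skip 1
G [α=-∞,β=41]: v=20
Root [α=-∞,β=+∞]: v=20
Leaves evaluated: 19 of 21.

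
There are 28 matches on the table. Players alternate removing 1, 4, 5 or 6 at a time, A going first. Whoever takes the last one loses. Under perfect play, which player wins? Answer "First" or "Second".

i:   0  1  2  3  4  5  6  7  8  9 10 11 12 13 14 15 16 17 18 19 20 21 22 23 24 25 26 27 28
     W  L  W  L  W  W  W  W  W  W  L  W  L  W  W  W  W  W  W  L  W  L  W  W  W  W  W  W  L
Position 28 is L, so the second player wins.

Second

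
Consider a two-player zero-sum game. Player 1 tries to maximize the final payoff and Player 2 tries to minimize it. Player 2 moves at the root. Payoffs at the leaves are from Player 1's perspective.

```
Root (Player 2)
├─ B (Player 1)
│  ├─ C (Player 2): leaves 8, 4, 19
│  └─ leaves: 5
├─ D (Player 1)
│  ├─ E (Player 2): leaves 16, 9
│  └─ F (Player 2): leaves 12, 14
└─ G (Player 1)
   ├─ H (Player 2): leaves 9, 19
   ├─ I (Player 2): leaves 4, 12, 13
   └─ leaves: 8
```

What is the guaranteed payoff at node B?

5

C: min(8, 4, 19) = 4
B: max(4, 5) = 5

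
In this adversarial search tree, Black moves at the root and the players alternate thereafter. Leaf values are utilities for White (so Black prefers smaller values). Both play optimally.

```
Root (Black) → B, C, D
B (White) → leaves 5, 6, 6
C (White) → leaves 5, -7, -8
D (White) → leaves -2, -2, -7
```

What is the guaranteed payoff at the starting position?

-2

B (White): max(5, 6, 6) = 6
C (White): max(5, -7, -8) = 5
D (White): max(-2, -2, -7) = -2
Root (Black): min(6, 5, -2) = -2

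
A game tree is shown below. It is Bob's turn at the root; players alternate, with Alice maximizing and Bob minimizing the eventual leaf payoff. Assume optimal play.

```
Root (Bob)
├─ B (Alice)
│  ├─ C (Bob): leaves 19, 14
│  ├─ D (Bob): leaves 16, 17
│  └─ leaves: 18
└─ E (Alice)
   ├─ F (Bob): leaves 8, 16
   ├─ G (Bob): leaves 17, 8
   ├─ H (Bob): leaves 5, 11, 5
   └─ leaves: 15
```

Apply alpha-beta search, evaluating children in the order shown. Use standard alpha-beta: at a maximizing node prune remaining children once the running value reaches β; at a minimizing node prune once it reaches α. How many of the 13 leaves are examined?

C [α=-∞,β=+∞]: v=14
D [α=14,β=+∞]: v=16
B [α=-∞,β=+∞]: v=18
F [α=-∞,β=18]: v=8
G [α=8,β=18]: v=8
H [α=8,β=18]: v=5 after child 1 ≤ α → α-cutoff, skip 2
E [α=-∞,β=18]: v=15
Root [α=-∞,β=+∞]: v=15
Leaves evaluated: 11 of 13.

11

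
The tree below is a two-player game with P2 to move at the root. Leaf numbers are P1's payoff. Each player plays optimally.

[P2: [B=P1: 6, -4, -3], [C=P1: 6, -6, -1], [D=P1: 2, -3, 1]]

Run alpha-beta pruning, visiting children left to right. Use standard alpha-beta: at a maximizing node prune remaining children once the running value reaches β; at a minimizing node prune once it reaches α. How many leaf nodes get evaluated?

7

B [α=-∞,β=+∞]: v=6
C [α=-∞,β=6]: v=6 after child 1 ≥ β → β-cutoff, skip 2
D [α=-∞,β=6]: v=2
Root [α=-∞,β=+∞]: v=2
Leaves evaluated: 7 of 9.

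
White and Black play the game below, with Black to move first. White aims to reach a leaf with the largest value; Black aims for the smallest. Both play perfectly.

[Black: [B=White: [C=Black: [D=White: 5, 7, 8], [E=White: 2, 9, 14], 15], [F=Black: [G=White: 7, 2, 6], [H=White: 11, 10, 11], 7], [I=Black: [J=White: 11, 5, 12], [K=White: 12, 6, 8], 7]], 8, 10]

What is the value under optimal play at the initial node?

8

D (White): max(5, 7, 8) = 8
E (White): max(2, 9, 14) = 14
C (Black): min(8, 14, 15) = 8
G (White): max(7, 2, 6) = 7
H (White): max(11, 10, 11) = 11
F (Black): min(7, 11, 7) = 7
J (White): max(11, 5, 12) = 12
K (White): max(12, 6, 8) = 12
I (Black): min(12, 12, 7) = 7
B (White): max(8, 7, 7) = 8
Root (Black): min(8, 8, 10) = 8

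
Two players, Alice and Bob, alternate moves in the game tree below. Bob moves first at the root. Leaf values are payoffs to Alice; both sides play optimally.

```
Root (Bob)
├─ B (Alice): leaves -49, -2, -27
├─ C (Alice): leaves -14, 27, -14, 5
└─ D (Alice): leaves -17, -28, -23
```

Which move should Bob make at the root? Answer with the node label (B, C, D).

B (Alice): max(-49, -2, -27) = -2
C (Alice): max(-14, 27, -14, 5) = 27
D (Alice): max(-17, -28, -23) = -17
Root (Bob): min(-2, 27, -17) = -17
Bob picks the child with the lowest value: D (value -17).

D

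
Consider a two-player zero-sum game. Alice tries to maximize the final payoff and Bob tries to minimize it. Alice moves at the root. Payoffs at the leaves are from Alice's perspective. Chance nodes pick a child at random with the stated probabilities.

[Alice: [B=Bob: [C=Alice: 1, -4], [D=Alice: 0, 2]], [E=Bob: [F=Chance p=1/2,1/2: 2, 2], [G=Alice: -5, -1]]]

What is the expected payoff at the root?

C (Alice): max(1, -4) = 1
D (Alice): max(0, 2) = 2
B (Bob): min(1, 2) = 1
F (Chance): 1/2·2 + 1/2·2 = 2
G (Alice): max(-5, -1) = -1
E (Bob): min(2, -1) = -1
Root (Alice): max(1, -1) = 1

1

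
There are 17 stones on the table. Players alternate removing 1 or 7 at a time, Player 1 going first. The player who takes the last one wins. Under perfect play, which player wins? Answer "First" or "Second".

First

Compute winning (W) and losing (L) positions by backward induction:
i:   0  1  2  3  4  5  6  7  8  9 10 11 12 13 14 15 16 17
     L  W  L  W  L  W  L  W  L  W  L  W  L  W  L  W  L  W
Position 17 is W, so the first player wins.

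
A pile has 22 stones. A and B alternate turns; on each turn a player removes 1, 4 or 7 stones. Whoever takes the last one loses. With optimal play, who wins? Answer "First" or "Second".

Mark each pile size as W (mover wins) or L (mover loses):
i:   0  1  2  3  4  5  6  7  8  9 10 11 12 13 14 15 16 17 18 19 20 21 22
     W  L  W  L  W  W  L  W  W  L  W  L  W  W  L  W  W  L  W  L  W  W  L
Position 22 is L, so the second player wins.

Second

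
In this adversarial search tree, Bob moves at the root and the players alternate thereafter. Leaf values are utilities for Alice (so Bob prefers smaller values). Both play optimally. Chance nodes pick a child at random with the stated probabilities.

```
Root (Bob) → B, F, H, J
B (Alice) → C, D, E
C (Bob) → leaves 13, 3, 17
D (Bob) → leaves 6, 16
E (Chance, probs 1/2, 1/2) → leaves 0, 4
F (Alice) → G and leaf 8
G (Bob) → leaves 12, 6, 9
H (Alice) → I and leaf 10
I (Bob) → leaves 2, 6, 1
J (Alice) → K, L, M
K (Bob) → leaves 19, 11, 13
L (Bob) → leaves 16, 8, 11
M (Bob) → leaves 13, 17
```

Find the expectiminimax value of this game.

6

C (Bob): min(13, 3, 17) = 3
D (Bob): min(6, 16) = 6
E (Chance): 1/2·0 + 1/2·4 = 2
B (Alice): max(3, 6, 2) = 6
G (Bob): min(12, 6, 9) = 6
F (Alice): max(6, 8) = 8
I (Bob): min(2, 6, 1) = 1
H (Alice): max(1, 10) = 10
K (Bob): min(19, 11, 13) = 11
L (Bob): min(16, 8, 11) = 8
M (Bob): min(13, 17) = 13
J (Alice): max(11, 8, 13) = 13
Root (Bob): min(6, 8, 10, 13) = 6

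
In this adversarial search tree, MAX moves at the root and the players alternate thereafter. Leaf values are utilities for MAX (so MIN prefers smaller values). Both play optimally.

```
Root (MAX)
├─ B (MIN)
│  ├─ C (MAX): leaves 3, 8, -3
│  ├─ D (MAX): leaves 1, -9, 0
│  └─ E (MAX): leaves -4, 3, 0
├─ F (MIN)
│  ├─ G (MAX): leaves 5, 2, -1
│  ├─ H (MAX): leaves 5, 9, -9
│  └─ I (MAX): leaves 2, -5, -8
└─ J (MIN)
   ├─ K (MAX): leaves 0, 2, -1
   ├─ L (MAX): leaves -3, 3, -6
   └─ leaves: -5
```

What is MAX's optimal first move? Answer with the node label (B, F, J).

C (MAX): max(3, 8, -3) = 8
D (MAX): max(1, -9, 0) = 1
E (MAX): max(-4, 3, 0) = 3
B (MIN): min(8, 1, 3) = 1
G (MAX): max(5, 2, -1) = 5
H (MAX): max(5, 9, -9) = 9
I (MAX): max(2, -5, -8) = 2
F (MIN): min(5, 9, 2) = 2
K (MAX): max(0, 2, -1) = 2
L (MAX): max(-3, 3, -6) = 3
J (MIN): min(2, 3, -5) = -5
Root (MAX): max(1, 2, -5) = 2
MAX picks the child with the highest value: F (value 2).

F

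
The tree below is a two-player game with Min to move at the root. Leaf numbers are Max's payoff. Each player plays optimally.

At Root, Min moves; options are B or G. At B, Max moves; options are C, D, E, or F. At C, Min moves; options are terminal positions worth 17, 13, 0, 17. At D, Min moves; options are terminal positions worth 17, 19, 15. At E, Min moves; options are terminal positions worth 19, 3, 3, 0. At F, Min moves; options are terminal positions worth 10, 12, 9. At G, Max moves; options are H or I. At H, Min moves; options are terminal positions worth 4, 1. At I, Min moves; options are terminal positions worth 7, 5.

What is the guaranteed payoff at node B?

15

C: min(17, 13, 0, 17) = 0
D: min(17, 19, 15) = 15
E: min(19, 3, 3, 0) = 0
F: min(10, 12, 9) = 9
B: max(0, 15, 0, 9) = 15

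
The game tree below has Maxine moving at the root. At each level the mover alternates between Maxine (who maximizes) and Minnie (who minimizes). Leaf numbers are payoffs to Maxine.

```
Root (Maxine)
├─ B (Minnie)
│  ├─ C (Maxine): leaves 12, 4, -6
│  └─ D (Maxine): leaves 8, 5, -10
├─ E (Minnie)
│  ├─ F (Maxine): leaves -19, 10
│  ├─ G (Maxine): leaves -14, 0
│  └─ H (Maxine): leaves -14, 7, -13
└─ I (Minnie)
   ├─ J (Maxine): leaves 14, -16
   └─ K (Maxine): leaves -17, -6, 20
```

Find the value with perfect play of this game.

14

C (Maxine): max(12, 4, -6) = 12
D (Maxine): max(8, 5, -10) = 8
B (Minnie): min(12, 8) = 8
F (Maxine): max(-19, 10) = 10
G (Maxine): max(-14, 0) = 0
H (Maxine): max(-14, 7, -13) = 7
E (Minnie): min(10, 0, 7) = 0
J (Maxine): max(14, -16) = 14
K (Maxine): max(-17, -6, 20) = 20
I (Minnie): min(14, 20) = 14
Root (Maxine): max(8, 0, 14) = 14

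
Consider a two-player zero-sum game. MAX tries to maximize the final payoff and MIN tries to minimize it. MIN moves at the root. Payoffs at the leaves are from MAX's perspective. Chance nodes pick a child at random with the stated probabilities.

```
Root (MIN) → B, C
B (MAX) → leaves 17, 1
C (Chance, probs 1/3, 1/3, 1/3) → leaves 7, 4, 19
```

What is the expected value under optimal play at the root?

B (MAX): max(17, 1) = 17
C (Chance): 1/3·7 + 1/3·4 + 1/3·19 = 10
Root (MIN): min(17, 10) = 10

10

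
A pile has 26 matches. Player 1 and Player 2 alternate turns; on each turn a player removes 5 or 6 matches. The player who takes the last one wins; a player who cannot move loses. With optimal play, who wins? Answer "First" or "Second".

Second

W/L table (W = player to move can force a win):
i:   0  1  2  3  4  5  6  7  8  9 10 11 12 13 14 15 16 17 18 19 20 21 22 23 24 25 26
     L  L  L  L  L  W  W  W  W  W  W  L  L  L  L  L  W  W  W  W  W  W  L  L  L  L  L
Position 26 is L, so the second player wins.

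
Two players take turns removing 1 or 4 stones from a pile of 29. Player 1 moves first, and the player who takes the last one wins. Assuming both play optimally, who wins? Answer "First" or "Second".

W/L table (W = player to move can force a win):
i:   0  1  2  3  4  5  6  7  8  9 10 11 12 13 14 15 16 17 18 19 20 21 22 23 24 25 26 27 28 29
     L  W  L  W  W  L  W  L  W  W  L  W  L  W  W  L  W  L  W  W  L  W  L  W  W  L  W  L  W  W
Position 29 is W, so the first player wins.

First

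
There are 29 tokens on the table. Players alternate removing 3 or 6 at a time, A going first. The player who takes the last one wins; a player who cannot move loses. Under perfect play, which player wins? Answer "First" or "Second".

W/L table (W = player to move can force a win):
i:   0  1  2  3  4  5  6  7  8  9 10 11 12 13 14 15 16 17 18 19 20 21 22 23 24 25 26 27 28 29
     L  L  L  W  W  W  W  W  W  L  L  L  W  W  W  W  W  W  L  L  L  W  W  W  W  W  W  L  L  L
Position 29 is L, so the second player wins.

Second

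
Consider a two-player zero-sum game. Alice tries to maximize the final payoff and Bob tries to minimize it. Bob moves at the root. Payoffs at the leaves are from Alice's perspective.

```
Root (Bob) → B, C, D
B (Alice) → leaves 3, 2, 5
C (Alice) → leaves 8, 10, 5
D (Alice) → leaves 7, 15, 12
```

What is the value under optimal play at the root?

B (Alice): max(3, 2, 5) = 5
C (Alice): max(8, 10, 5) = 10
D (Alice): max(7, 15, 12) = 15
Root (Bob): min(5, 10, 15) = 5

5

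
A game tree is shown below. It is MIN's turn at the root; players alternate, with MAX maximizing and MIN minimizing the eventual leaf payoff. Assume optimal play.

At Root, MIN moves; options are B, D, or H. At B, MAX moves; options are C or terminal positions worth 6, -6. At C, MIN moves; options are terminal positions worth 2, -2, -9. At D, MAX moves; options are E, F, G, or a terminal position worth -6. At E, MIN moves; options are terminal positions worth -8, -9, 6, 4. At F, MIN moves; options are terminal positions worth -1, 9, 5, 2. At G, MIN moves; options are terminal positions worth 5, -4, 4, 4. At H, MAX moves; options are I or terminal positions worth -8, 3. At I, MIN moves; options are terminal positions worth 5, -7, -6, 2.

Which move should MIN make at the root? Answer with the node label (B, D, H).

C (MIN): min(2, -2, -9) = -9
B (MAX): max(-9, 6, -6) = 6
E (MIN): min(-8, -9, 6, 4) = -9
F (MIN): min(-1, 9, 5, 2) = -1
G (MIN): min(5, -4, 4, 4) = -4
D (MAX): max(-9, -1, -4, -6) = -1
I (MIN): min(5, -7, -6, 2) = -7
H (MAX): max(-7, -8, 3) = 3
Root (MIN): min(6, -1, 3) = -1
MIN picks the child with the lowest value: D (value -1).

D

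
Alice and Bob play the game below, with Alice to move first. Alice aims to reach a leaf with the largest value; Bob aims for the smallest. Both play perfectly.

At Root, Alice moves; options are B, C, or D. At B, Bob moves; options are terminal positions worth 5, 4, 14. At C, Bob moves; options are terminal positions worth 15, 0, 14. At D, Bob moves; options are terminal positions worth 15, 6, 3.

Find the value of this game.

B (Bob): min(5, 4, 14) = 4
C (Bob): min(15, 0, 14) = 0
D (Bob): min(15, 6, 3) = 3
Root (Alice): max(4, 0, 3) = 4

4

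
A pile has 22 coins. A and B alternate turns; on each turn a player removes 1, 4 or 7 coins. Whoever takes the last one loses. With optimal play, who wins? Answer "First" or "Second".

Mark each pile size as W (mover wins) or L (mover loses):
i:   0  1  2  3  4  5  6  7  8  9 10 11 12 13 14 15 16 17 18 19 20 21 22
     W  L  W  L  W  W  L  W  W  L  W  L  W  W  L  W  W  L  W  L  W  W  L
Position 22 is L, so the second player wins.

Second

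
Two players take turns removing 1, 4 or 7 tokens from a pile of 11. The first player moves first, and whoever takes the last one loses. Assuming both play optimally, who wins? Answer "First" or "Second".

Second

i:   0  1  2  3  4  5  6  7  8  9 10 11
     W  L  W  L  W  W  L  W  W  L  W  L
Position 11 is L, so the second player wins.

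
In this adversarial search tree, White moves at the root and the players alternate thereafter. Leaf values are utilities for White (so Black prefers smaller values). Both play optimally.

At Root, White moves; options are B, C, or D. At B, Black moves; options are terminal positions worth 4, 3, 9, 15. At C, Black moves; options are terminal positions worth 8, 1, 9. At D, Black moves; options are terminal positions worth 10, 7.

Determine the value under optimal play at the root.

B (Black): min(4, 3, 9, 15) = 3
C (Black): min(8, 1, 9) = 1
D (Black): min(10, 7) = 7
Root (White): max(3, 1, 7) = 7

7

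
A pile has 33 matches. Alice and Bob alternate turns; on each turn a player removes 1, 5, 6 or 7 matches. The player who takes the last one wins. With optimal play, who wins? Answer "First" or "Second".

i:   0  1  2  3  4  5  6  7  8  9 10 11 12 13 14 15 16 17 18 19 20 21 22 23 24 25 26 27 28 29 30 31 32 33
     L  W  L  W  L  W  W  W  W  W  W  W  L  W  L  W  L  W  W  W  W  W  W  W  L  W  L  W  L  W  W  W  W  W
Position 33 is W, so the first player wins.

First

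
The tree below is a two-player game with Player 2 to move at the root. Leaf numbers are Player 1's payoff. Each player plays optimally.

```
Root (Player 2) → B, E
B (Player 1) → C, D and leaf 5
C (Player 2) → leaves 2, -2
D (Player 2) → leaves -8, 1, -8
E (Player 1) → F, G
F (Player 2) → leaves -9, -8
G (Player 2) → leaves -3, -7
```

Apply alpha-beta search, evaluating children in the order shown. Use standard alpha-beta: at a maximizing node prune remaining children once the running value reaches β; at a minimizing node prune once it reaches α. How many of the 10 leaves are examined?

C [α=-∞,β=+∞]: v=-2
D [α=-2,β=+∞]: v=-8 after child 1 ≤ α → α-cutoff, skip 2
B [α=-∞,β=+∞]: v=5
F [α=-∞,β=5]: v=-9
G [α=-9,β=5]: v=-7
E [α=-∞,β=5]: v=-7
Root [α=-∞,β=+∞]: v=-7
Leaves evaluated: 8 of 10.

8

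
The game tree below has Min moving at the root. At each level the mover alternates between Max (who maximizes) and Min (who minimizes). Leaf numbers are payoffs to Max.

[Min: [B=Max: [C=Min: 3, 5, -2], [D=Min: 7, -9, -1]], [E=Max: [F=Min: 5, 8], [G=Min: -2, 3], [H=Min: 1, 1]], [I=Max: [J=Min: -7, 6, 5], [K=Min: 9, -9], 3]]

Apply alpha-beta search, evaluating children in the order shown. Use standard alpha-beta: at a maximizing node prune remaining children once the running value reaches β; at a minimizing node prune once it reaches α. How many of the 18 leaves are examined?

13

C [α=-∞,β=+∞]: v=-2
D [α=-2,β=+∞]: v=-9 after child 2 ≤ α → α-cutoff, skip 1
B [α=-∞,β=+∞]: v=-2
F [α=-∞,β=-2]: v=5
E [α=-∞,β=-2]: v=5 after child 1 ≥ β → β-cutoff, skip 2
J [α=-∞,β=-2]: v=-7
K [α=-7,β=-2]: v=-9
I [α=-∞,β=-2]: v=3
Root [α=-∞,β=+∞]: v=-2
Leaves evaluated: 13 of 18.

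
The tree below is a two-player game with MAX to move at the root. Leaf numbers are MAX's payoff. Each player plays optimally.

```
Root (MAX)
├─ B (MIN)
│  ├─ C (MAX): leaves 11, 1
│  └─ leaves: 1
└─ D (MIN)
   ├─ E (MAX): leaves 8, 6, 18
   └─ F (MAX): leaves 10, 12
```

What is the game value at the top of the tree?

C (MAX): max(11, 1) = 11
B (MIN): min(11, 1) = 1
E (MAX): max(8, 6, 18) = 18
F (MAX): max(10, 12) = 12
D (MIN): min(18, 12) = 12
Root (MAX): max(1, 12) = 12

12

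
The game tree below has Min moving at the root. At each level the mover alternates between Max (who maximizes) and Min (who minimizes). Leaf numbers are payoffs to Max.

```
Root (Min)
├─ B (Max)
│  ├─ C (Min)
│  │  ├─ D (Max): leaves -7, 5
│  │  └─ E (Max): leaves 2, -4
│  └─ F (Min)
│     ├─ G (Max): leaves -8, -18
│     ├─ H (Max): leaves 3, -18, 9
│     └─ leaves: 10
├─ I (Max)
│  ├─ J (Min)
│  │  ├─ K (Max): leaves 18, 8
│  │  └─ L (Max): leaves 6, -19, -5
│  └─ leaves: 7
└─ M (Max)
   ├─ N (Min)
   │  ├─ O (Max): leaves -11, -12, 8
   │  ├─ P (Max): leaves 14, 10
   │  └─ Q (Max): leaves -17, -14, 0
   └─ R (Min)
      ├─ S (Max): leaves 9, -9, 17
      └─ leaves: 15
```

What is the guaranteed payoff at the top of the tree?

2

D (Max): max(-7, 5) = 5
E (Max): max(2, -4) = 2
C (Min): min(5, 2) = 2
G (Max): max(-8, -18) = -8
H (Max): max(3, -18, 9) = 9
F (Min): min(-8, 9, 10) = -8
B (Max): max(2, -8) = 2
K (Max): max(18, 8) = 18
L (Max): max(6, -19, -5) = 6
J (Min): min(18, 6) = 6
I (Max): max(6, 7) = 7
O (Max): max(-11, -12, 8) = 8
P (Max): max(14, 10) = 14
Q (Max): max(-17, -14, 0) = 0
N (Min): min(8, 14, 0) = 0
S (Max): max(9, -9, 17) = 17
R (Min): min(17, 15) = 15
M (Max): max(0, 15) = 15
Root (Min): min(2, 7, 15) = 2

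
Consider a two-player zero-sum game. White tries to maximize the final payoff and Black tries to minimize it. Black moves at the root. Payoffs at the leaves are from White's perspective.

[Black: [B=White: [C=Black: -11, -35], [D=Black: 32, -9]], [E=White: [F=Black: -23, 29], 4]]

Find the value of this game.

-9

C (Black): min(-11, -35) = -35
D (Black): min(32, -9) = -9
B (White): max(-35, -9) = -9
F (Black): min(-23, 29) = -23
E (White): max(-23, 4) = 4
Root (Black): min(-9, 4) = -9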